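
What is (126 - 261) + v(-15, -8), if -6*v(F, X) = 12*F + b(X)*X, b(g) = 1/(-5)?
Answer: -1579/15 ≈ -105.27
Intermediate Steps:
b(g) = -⅕
v(F, X) = -2*F + X/30 (v(F, X) = -(12*F - X/5)/6 = -2*F + X/30)
(126 - 261) + v(-15, -8) = (126 - 261) + (-2*(-15) + (1/30)*(-8)) = -135 + (30 - 4/15) = -135 + 446/15 = -1579/15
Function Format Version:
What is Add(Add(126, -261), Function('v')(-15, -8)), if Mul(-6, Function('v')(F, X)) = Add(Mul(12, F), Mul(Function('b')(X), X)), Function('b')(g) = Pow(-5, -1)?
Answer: Rational(-1579, 15) ≈ -105.27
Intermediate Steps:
Function('b')(g) = Rational(-1, 5)
Function('v')(F, X) = Add(Mul(-2, F), Mul(Rational(1, 30), X)) (Function('v')(F, X) = Mul(Rational(-1, 6), Add(Mul(12, F), Mul(Rational(-1, 5), X))) = Add(Mul(-2, F), Mul(Rational(1, 30), X)))
Add(Add(126, -261), Function('v')(-15, -8)) = Add(Add(126, -261), Add(Mul(-2, -15), Mul(Rational(1, 30), -8))) = Add(-135, Add(30, Rational(-4, 15))) = Add(-135, Rational(446, 15)) = Rational(-1579, 15)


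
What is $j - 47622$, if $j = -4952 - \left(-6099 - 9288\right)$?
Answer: $-37187$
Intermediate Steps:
$j = 10435$ ($j = -4952 - \left(-6099 - 9288\right) = -4952 - -15387 = -4952 + 15387 = 10435$)
$j - 47622 = 10435 - 47622 = -37187$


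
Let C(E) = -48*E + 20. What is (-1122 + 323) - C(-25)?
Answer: -2019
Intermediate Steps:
C(E) = 20 - 48*E
(-1122 + 323) - C(-25) = (-1122 + 323) - (20 - 48*(-25)) = -799 - (20 + 1200) = -799 - 1*1220 = -799 - 1220 = -2019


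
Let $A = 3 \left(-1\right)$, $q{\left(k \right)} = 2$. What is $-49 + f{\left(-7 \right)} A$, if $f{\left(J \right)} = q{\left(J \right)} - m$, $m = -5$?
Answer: $-70$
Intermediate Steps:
$A = -3$
$f{\left(J \right)} = 7$ ($f{\left(J \right)} = 2 - -5 = 2 + 5 = 7$)
$-49 + f{\left(-7 \right)} A = -49 + 7 \left(-3\right) = -49 - 21 = -70$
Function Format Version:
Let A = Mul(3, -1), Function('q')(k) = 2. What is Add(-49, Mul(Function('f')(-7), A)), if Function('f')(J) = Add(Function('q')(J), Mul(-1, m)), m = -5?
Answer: -70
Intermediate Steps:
A = -3
Function('f')(J) = 7 (Function('f')(J) = Add(2, Mul(-1, -5)) = Add(2, 5) = 7)
Add(-49, Mul(Function('f')(-7), A)) = Add(-49, Mul(7, -3)) = Add(-49, -21) = -70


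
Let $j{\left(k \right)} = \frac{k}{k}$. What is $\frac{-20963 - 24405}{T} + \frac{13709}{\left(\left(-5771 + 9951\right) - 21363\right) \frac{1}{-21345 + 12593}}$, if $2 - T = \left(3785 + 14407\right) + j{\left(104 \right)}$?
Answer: $\frac{2183356985432}{312575953} \approx 6985.0$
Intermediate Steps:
$j{\left(k \right)} = 1$
$T = -18191$ ($T = 2 - \left(\left(3785 + 14407\right) + 1\right) = 2 - \left(18192 + 1\right) = 2 - 18193 = -18191$)
$\frac{-20963 - 24405}{T} + \frac{13709}{\left(\left(-5771 + 9951\right) - 21363\right) \frac{1}{-21345 + 12593}} = \frac{-20963 - 24405}{-18191} + \frac{13709}{\left(\left(-5771 + 9951\right) - 21363\right) \frac{1}{-21345 + 12593}} = \left(-45368\right) \left(- \frac{1}{18191}\right) + \frac{13709}{\left(4180 - 21363\right) \frac{1}{-8752}} = \frac{45368}{18191} + \frac{13709}{\left(-17183\right) \left(- \frac{1}{8752}\right)} = \frac{45368}{18191} + \frac{13709}{\frac{17183}{8752}} = \frac{45368}{18191} + 13709 \cdot \frac{8752}{17183} = \frac{45368}{18191} + \frac{119981168}{17183} = \frac{2183356985432}{312575953}$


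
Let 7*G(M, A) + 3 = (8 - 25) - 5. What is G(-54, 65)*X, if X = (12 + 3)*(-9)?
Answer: 3375/7 ≈ 482.14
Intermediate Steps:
G(M, A) = -25/7 (G(M, A) = -3/7 + ((8 - 25) - 5)/7 = -3/7 + (-17 - 5)/7 = -3/7 + (⅐)*(-22) = -3/7 - 22/7 = -25/7)
X = -135 (X = 15*(-9) = -135)
G(-54, 65)*X = -25/7*(-135) = 3375/7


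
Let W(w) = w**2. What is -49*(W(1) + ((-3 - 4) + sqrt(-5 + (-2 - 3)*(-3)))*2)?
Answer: 637 - 98*sqrt(10) ≈ 327.10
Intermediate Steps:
-49*(W(1) + ((-3 - 4) + sqrt(-5 + (-2 - 3)*(-3)))*2) = -49*(1**2 + ((-3 - 4) + sqrt(-5 + (-2 - 3)*(-3)))*2) = -49*(1 + (-7 + sqrt(-5 - 5*(-3)))*2) = -49*(1 + (-7 + sqrt(-5 + 15))*2) = -49*(1 + (-7 + sqrt(10))*2) = -49*(1 + (-14 + 2*sqrt(10))) = -49*(-13 + 2*sqrt(10)) = 637 - 98*sqrt(10)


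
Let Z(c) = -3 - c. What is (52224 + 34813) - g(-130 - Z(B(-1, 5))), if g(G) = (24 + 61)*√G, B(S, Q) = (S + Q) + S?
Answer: 87037 - 170*I*√31 ≈ 87037.0 - 946.52*I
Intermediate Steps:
B(S, Q) = Q + 2*S (B(S, Q) = (Q + S) + S = Q + 2*S)
g(G) = 85*√G
(52224 + 34813) - g(-130 - Z(B(-1, 5))) = (52224 + 34813) - 85*√(-130 - (-3 - (5 + 2*(-1)))) = 87037 - 85*√(-130 - (-3 - (5 - 2))) = 87037 - 85*√(-130 - (-3 - 1*3)) = 87037 - 85*√(-130 - (-3 - 3)) = 87037 - 85*√(-130 - 1*(-6)) = 87037 - 85*√(-130 + 6) = 87037 - 85*√(-124) = 87037 - 85*2*I*√31 = 87037 - 170*I*√31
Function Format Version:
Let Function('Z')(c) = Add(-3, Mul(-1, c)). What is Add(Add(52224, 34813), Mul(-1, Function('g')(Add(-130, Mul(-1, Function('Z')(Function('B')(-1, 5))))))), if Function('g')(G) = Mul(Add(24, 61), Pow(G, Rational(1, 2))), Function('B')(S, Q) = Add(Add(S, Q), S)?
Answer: Add(87037, Mul(-170, I, Pow(31, Rational(1, 2)))) ≈ Add(87037., Mul(-946.52, I))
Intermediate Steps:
Function('B')(S, Q) = Add(Q, Mul(2, S)) (Function('B')(S, Q) = Add(Add(Q, S), S) = Add(Q, Mul(2, S)))
Function('g')(G) = Mul(85, Pow(G, Rational(1, 2)))
Add(Add(52224, 34813), Mul(-1, Function('g')(Add(-130, Mul(-1, Function('Z')(Function('B')(-1, 5))))))) = Add(Add(52224, 34813), Mul(-1, Mul(85, Pow(Add(-130, Mul(-1, Add(-3, Mul(-1, Add(5, Mul(2, -1)))))), Rational(1, 2))))) = Add(87037, Mul(-1, Mul(85, Pow(Add(-130, Mul(-1, Add(-3, Mul(-1, Add(5, -2))))), Rational(1, 2))))) = Add(87037, Mul(-1, Mul(85, Pow(Add(-130, Mul(-1, Add(-3, Mul(-1, 3)))), Rational(1, 2))))) = Add(87037, Mul(-1, Mul(85, Pow(Add(-130, Mul(-1, Add(-3, -3))), Rational(1, 2))))) = Add(87037, Mul(-1, Mul(85, Pow(Add(-130, Mul(-1, -6)), Rational(1, 2))))) = Add(87037, Mul(-1, Mul(85, Pow(Add(-130, 6), Rational(1, 2))))) = Add(87037, Mul(-1, Mul(85, Pow(-124, Rational(1, 2))))) = Add(87037, Mul(-1, Mul(85, Mul(2, I, Pow(31, Rational(1, 2)))))) = Add(87037, Mul(-1, Mul(170, I, Pow(31, Rational(1, 2))))) = Add(87037, Mul(-170, I, Pow(31, Rational(1, 2))))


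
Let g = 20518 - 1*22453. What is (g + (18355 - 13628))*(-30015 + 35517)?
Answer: 15361584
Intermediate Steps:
g = -1935 (g = 20518 - 22453 = -1935)
(g + (18355 - 13628))*(-30015 + 35517) = (-1935 + (18355 - 13628))*(-30015 + 35517) = (-1935 + 4727)*5502 = 2792*5502 = 15361584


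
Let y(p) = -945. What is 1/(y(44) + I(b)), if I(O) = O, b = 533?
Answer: -1/412 ≈ -0.0024272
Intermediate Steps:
1/(y(44) + I(b)) = 1/(-945 + 533) = 1/(-412) = -1/412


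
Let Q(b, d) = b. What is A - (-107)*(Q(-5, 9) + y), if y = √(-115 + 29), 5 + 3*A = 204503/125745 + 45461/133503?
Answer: -8998196888632/16787334735 + 107*I*√86 ≈ -536.01 + 992.28*I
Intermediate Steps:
A = -16972805407/16787334735 (A = -5/3 + (204503/125745 + 45461/133503)/3 = -5/3 + (⅓)*(11006085818/5595778245) = -5/3 + 11006085818/16787334735 = -16972805407/16787334735 ≈ -1.0110)
y = I*√86 (y = √(-86) = I*√86 ≈ 9.2736*I)
A - (-107)*(Q(-5, 9) + y) = -16972805407/16787334735 - (-107)*(-5 + I*√86) = -16972805407/16787334735 - (535 - 107*I*√86) = -16972805407/16787334735 + (-535 + 107*I*√86) = -8998196888632/16787334735 + 107*I*√86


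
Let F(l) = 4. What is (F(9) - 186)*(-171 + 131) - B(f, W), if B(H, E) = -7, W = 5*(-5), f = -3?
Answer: 7287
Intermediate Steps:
W = -25
(F(9) - 186)*(-171 + 131) - B(f, W) = (4 - 186)*(-171 + 131) - 1*(-7) = -182*(-40) + 7 = 7280 + 7 = 7287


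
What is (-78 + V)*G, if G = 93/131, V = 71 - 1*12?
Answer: -1767/131 ≈ -13.489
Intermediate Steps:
V = 59 (V = 71 - 12 = 59)
G = 93/131 (G = 93*(1/131) = 93/131 ≈ 0.70992)
(-78 + V)*G = (-78 + 59)*(93/131) = -19*93/131 = -1767/131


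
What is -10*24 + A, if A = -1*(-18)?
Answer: -222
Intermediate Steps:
A = 18
-10*24 + A = -10*24 + 18 = -240 + 18 = -222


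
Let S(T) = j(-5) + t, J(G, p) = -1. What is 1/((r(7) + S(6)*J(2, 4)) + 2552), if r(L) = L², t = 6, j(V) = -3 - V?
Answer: 1/2593 ≈ 0.00038565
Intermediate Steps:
S(T) = 8 (S(T) = (-3 - 1*(-5)) + 6 = (-3 + 5) + 6 = 2 + 6 = 8)
1/((r(7) + S(6)*J(2, 4)) + 2552) = 1/((7² + 8*(-1)) + 2552) = 1/((49 - 8) + 2552) = 1/(41 + 2552) = 1/2593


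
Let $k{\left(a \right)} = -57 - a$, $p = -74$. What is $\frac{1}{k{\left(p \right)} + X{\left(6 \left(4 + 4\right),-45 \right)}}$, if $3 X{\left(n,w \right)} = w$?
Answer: $\frac{1}{2} \approx 0.5$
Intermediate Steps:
$X{\left(n,w \right)} = \frac{w}{3}$
$\frac{1}{k{\left(p \right)} + X{\left(6 \left(4 + 4\right),-45 \right)}} = \frac{1}{\left(-57 - -74\right) + \frac{1}{3} \left(-45\right)} = \frac{1}{\left(-57 + 74\right) - 15} = \frac{1}{17 - 15} = \frac{1}{2}$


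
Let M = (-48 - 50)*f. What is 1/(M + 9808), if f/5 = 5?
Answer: 1/7358 ≈ 0.00013591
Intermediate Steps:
f = 25 (f = 5*5 = 25)
M = -2450 (M = (-48 - 50)*25 = -98*25 = -2450)
1/(M + 9808) = 1/(-2450 + 9808) = 1/7358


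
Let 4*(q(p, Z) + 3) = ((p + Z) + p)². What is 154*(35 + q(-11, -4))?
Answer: 30954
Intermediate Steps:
q(p, Z) = -3 + (Z + 2*p)²/4 (q(p, Z) = -3 + ((p + Z) + p)²/4 = -3 + ((Z + p) + p)²/4 = -3 + (Z + 2*p)²/4)
154*(35 + q(-11, -4)) = 154*(35 + (-3 + (-4 + 2*(-11))²/4)) = 154*(35 + (-3 + (-4 - 22)²/4)) = 154*(35 + (-3 + (¼)*(-26)²)) = 154*(35 + (-3 + (¼)*676)) = 154*(35 + (-3 + 169)) = 154*(35 + 166) = 154*201 = 30954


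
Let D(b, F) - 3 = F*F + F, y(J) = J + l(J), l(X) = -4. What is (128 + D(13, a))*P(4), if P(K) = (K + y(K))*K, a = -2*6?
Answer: 4208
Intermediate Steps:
y(J) = -4 + J (y(J) = J - 4 = -4 + J)
a = -12
D(b, F) = 3 + F + F**2 (D(b, F) = 3 + (F*F + F) = 3 + (F**2 + F) = 3 + (F + F**2) = 3 + F + F**2)
P(K) = K*(-4 + 2*K) (P(K) = (K + (-4 + K))*K = (-4 + 2*K)*K = K*(-4 + 2*K))
(128 + D(13, a))*P(4) = (128 + (3 - 12 + (-12)**2))*(2*4*(-2 + 4)) = (128 + (3 - 12 + 144))*(2*4*2) = (128 + 135)*16 = 263*16 = 4208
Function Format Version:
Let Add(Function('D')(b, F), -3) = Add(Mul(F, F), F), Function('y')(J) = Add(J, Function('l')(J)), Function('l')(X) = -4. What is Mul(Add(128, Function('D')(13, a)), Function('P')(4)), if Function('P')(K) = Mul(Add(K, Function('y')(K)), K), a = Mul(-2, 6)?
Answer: 4208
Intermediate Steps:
Function('y')(J) = Add(-4, J) (Function('y')(J) = Add(J, -4) = Add(-4, J))
a = -12
Function('D')(b, F) = Add(3, F, Pow(F, 2)) (Function('D')(b, F) = Add(3, Add(Mul(F, F), F)) = Add(3, Add(Pow(F, 2), F)) = Add(3, Add(F, Pow(F, 2))) = Add(3, F, Pow(F, 2)))
Function('P')(K) = Mul(K, Add(-4, Mul(2, K))) (Function('P')(K) = Mul(Add(K, Add(-4, K)), K) = Mul(Add(-4, Mul(2, K)), K) = Mul(K, Add(-4, Mul(2, K))))
Mul(Add(128, Function('D')(13, a)), Function('P')(4)) = Mul(Add(128, Add(3, -12, Pow(-12, 2))), Mul(2, 4, Add(-2, 4))) = Mul(Add(128, Add(3, -12, 144)), Mul(2, 4, 2)) = Mul(Add(128, 135), 16) = Mul(263, 16) = 4208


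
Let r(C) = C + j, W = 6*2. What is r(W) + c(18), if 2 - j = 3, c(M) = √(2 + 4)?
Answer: 11 + √6 ≈ 13.449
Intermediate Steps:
c(M) = √6
W = 12
j = -1 (j = 2 - 1*3 = 2 - 3 = -1)
r(C) = -1 + C (r(C) = C - 1 = -1 + C)
r(W) + c(18) = (-1 + 12) + √6 = 11 + √6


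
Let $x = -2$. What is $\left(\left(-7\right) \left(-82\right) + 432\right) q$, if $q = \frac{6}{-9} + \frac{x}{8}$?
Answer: $- \frac{5533}{6} \approx -922.17$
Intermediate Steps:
$q = - \frac{11}{12}$ ($q = \frac{6}{-9} - \frac{2}{8} = 6 \left(- \frac{1}{9}\right) - \frac{1}{4} = - \frac{2}{3} - \frac{1}{4} = - \frac{11}{12} \approx -0.91667$)
$\left(\left(-7\right) \left(-82\right) + 432\right) q = \left(\left(-7\right) \left(-82\right) + 432\right) \left(- \frac{11}{12}\right) = \left(574 + 432\right) \left(- \frac{11}{12}\right) = 1006 \left(- \frac{11}{12}\right) = - \frac{5533}{6}$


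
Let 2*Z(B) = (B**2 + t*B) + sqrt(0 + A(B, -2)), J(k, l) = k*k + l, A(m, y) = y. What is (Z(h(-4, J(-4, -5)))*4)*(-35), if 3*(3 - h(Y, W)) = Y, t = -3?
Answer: -3640/9 - 70*I*sqrt(2) ≈ -404.44 - 98.995*I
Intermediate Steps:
J(k, l) = l + k**2 (J(k, l) = k**2 + l = l + k**2)
h(Y, W) = 3 - Y/3
Z(B) = B**2/2 - 3*B/2 + I*sqrt(2)/2 (Z(B) = ((B**2 - 3*B) + sqrt(0 - 2))/2 = ((B**2 - 3*B) + sqrt(-2))/2 = ((B**2 - 3*B) + I*sqrt(2))/2 = (B**2 - 3*B + I*sqrt(2))/2 = B**2/2 - 3*B/2 + I*sqrt(2)/2)
(Z(h(-4, J(-4, -5)))*4)*(-35) = (((3 - 1/3*(-4))**2/2 - 3*(3 - 1/3*(-4))/2 + I*sqrt(2)/2)*4)*(-35) = (((3 + 4/3)**2/2 - 3*(3 + 4/3)/2 + I*sqrt(2)/2)*4)*(-35) = (((13/3)**2/2 - 3/2*13/3 + I*sqrt(2)/2)*4)*(-35) = (((1/2)*(169/9) - 13/2 + I*sqrt(2)/2)*4)*(-35) = ((169/18 - 13/2 + I*sqrt(2)/2)*4)*(-35) = ((26/9 + I*sqrt(2)/2)*4)*(-35) = (104/9 + 2*I*sqrt(2))*(-35) = -3640/9 - 70*I*sqrt(2)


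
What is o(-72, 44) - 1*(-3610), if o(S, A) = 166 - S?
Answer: 3848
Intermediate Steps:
o(-72, 44) - 1*(-3610) = (166 - 1*(-72)) - 1*(-3610) = (166 + 72) + 3610 = 238 + 3610 = 3848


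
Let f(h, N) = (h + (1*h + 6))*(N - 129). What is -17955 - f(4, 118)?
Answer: -17801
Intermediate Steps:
f(h, N) = (-129 + N)*(6 + 2*h) (f(h, N) = (h + (h + 6))*(-129 + N) = (h + (6 + h))*(-129 + N) = (6 + 2*h)*(-129 + N) = (-129 + N)*(6 + 2*h))
-17955 - f(4, 118) = -17955 - (-774 - 258*4 + 6*118 + 2*118*4) = -17955 - (-774 - 1032 + 708 + 944) = -17955 - 1*(-154) = -17955 + 154 = -17801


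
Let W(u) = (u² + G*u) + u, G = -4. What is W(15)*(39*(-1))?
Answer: -7020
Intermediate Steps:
W(u) = u² - 3*u (W(u) = (u² - 4*u) + u = u² - 3*u)
W(15)*(39*(-1)) = (15*(-3 + 15))*(39*(-1)) = (15*12)*(-39) = 180*(-39) = -7020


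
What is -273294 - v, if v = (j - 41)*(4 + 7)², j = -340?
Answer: -227193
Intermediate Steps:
v = -46101 (v = (-340 - 41)*(4 + 7)² = -381*11² = -381*121 = -46101)
-273294 - v = -273294 - 1*(-46101) = -273294 + 46101 = -227193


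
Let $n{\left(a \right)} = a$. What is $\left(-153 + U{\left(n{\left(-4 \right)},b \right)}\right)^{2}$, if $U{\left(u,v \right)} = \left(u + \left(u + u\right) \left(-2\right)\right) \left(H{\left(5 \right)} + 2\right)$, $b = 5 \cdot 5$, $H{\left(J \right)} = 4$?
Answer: $6561$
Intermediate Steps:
$b = 25$
$U{\left(u,v \right)} = - 18 u$ ($U{\left(u,v \right)} = \left(u + \left(u + u\right) \left(-2\right)\right) \left(4 + 2\right) = \left(u + 2 u \left(-2\right)\right) 6 = \left(u - 4 u\right) 6 = - 3 u 6 = - 18 u$)
$\left(-153 + U{\left(n{\left(-4 \right)},b \right)}\right)^{2} = \left(-153 - -72\right)^{2} = \left(-153 + 72\right)^{2} = \left(-81\right)^{2} = 6561$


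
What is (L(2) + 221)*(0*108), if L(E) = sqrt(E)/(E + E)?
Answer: 0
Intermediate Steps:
L(E) = 1/(2*sqrt(E)) (L(E) = sqrt(E)/((2*E)) = (1/(2*E))*sqrt(E) = 1/(2*sqrt(E)))
(L(2) + 221)*(0*108) = (1/(2*sqrt(2)) + 221)*(0*108) = ((sqrt(2)/2)/2 + 221)*0 = (sqrt(2)/4 + 221)*0 = (221 + sqrt(2)/4)*0 = 0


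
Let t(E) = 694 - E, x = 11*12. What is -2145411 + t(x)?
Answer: -2144849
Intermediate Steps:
x = 132
-2145411 + t(x) = -2145411 + (694 - 1*132) = -2145411 + (694 - 132) = -2145411 + 562 = -2144849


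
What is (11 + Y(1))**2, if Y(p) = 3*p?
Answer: 196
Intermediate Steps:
(11 + Y(1))**2 = (11 + 3*1)**2 = (11 + 3)**2 = 14**2 = 196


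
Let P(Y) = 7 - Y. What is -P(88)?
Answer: 81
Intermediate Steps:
-P(88) = -(7 - 1*88) = -(7 - 88) = -1*(-81) = 81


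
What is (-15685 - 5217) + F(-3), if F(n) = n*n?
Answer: -20893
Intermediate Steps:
F(n) = n²
(-15685 - 5217) + F(-3) = (-15685 - 5217) + (-3)² = -20902 + 9 = -20893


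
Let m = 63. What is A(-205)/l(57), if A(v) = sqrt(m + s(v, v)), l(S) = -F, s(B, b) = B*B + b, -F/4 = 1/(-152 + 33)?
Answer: -119*sqrt(41883)/4 ≈ -6088.4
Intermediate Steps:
F = 4/119 (F = -4/(-152 + 33) = -4/(-119) = -4*(-1/119) = 4/119 ≈ 0.033613)
s(B, b) = b + B**2 (s(B, b) = B**2 + b = b + B**2)
l(S) = -4/119 (l(S) = -1*4/119 = -4/119)
A(v) = sqrt(63 + v + v**2) (A(v) = sqrt(63 + (v + v**2)) = sqrt(63 + v + v**2))
A(-205)/l(57) = sqrt(63 - 205 + (-205)**2)/(-4/119) = sqrt(63 - 205 + 42025)*(-119/4) = sqrt(41883)*(-119/4) = -119*sqrt(41883)/4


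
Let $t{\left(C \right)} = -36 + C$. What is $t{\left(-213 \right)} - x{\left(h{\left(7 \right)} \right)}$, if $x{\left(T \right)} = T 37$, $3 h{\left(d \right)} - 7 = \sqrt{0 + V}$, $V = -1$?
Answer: $- \frac{1006}{3} - \frac{37 i}{3} \approx -335.33 - 12.333 i$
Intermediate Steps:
$h{\left(d \right)} = \frac{7}{3} + \frac{i}{3}$ ($h{\left(d \right)} = \frac{7}{3} + \frac{\sqrt{0 - 1}}{3} = \frac{7}{3} + \frac{\sqrt{-1}}{3} = \frac{7}{3} + \frac{i}{3}$)
$x{\left(T \right)} = 37 T$
$t{\left(-213 \right)} - x{\left(h{\left(7 \right)} \right)} = \left(-36 - 213\right) - 37 \left(\frac{7}{3} + \frac{i}{3}\right) = -249 - \left(\frac{259}{3} + \frac{37 i}{3}\right) = - \frac{1006}{3} - \frac{37 i}{3}$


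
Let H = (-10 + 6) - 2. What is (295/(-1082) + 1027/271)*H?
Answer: -3093807/146611 ≈ -21.102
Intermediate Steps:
H = -6 (H = -4 - 2 = -6)
(295/(-1082) + 1027/271)*H = (295/(-1082) + 1027/271)*(-6) = (295*(-1/1082) + 1027*(1/271))*(-6) = (-295/1082 + 1027/271)*(-6) = (1031269/293222)*(-6) = -3093807/146611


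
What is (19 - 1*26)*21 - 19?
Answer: -166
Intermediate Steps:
(19 - 1*26)*21 - 19 = (19 - 26)*21 - 19 = -7*21 - 19 = -147 - 19 = -166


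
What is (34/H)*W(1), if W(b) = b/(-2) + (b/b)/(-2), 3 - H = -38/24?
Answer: -408/55 ≈ -7.4182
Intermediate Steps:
H = 55/12 (H = 3 - (-38)/24 = 3 - 1*(-19/12) = 3 + 19/12 = 55/12 ≈ 4.5833)
W(b) = -1/2 - b/2 (W(b) = b*(-1/2) + 1*(-1/2) = -b/2 - 1/2 = -1/2 - b/2)
(34/H)*W(1) = (34/(55/12))*(-1/2 - 1/2*1) = ((12/55)*34)*(-1/2 - 1/2) = (408/55)*(-1) = -408/55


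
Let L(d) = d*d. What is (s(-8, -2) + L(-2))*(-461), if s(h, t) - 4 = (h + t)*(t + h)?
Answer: -49788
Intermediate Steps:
L(d) = d²
s(h, t) = 4 + (h + t)² (s(h, t) = 4 + (h + t)*(t + h) = 4 + (h + t)*(h + t) = 4 + (h + t)²)
(s(-8, -2) + L(-2))*(-461) = ((4 + (-8 - 2)²) + (-2)²)*(-461) = ((4 + (-10)²) + 4)*(-461) = ((4 + 100) + 4)*(-461) = (104 + 4)*(-461) = 108*(-461) = -49788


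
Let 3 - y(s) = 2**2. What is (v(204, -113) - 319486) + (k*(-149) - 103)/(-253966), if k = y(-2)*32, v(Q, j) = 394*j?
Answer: -92445660393/253966 ≈ -3.6401e+5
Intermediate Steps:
y(s) = -1 (y(s) = 3 - 1*2**2 = 3 - 1*4 = 3 - 4 = -1)
k = -32 (k = -1*32 = -32)
(v(204, -113) - 319486) + (k*(-149) - 103)/(-253966) = (394*(-113) - 319486) + (-32*(-149) - 103)/(-253966) = (-44522 - 319486) + (4768 - 103)*(-1/253966) = -364008 + 4665*(-1/253966) = -364008 - 4665/253966 = -92445660393/253966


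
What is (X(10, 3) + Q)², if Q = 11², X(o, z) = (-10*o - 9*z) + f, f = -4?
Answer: 100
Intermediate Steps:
X(o, z) = -4 - 10*o - 9*z (X(o, z) = (-10*o - 9*z) - 4 = -4 - 10*o - 9*z)
Q = 121
(X(10, 3) + Q)² = ((-4 - 10*10 - 9*3) + 121)² = ((-4 - 100 - 27) + 121)² = (-131 + 121)² = (-10)² = 100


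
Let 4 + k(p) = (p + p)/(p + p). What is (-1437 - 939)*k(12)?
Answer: 7128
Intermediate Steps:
k(p) = -3 (k(p) = -4 + (p + p)/(p + p) = -4 + (2*p)/((2*p)) = -4 + (2*p)*(1/(2*p)) = -4 + 1 = -3)
(-1437 - 939)*k(12) = (-1437 - 939)*(-3) = -2376*(-3) = 7128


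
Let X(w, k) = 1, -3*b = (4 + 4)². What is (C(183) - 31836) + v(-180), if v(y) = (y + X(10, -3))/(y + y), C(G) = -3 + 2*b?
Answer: -11477221/360 ≈ -31881.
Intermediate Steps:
b = -64/3 (b = -(4 + 4)²/3 = -⅓*8² = -⅓*64 = -64/3 ≈ -21.333)
C(G) = -137/3 (C(G) = -3 + 2*(-64/3) = -3 - 128/3 = -137/3)
v(y) = (1 + y)/(2*y) (v(y) = (y + 1)/(y + y) = (1 + y)/((2*y)) = (1 + y)*(1/(2*y)) = (1 + y)/(2*y))
(C(183) - 31836) + v(-180) = (-137/3 - 31836) + (½)*(1 - 180)/(-180) = -95645/3 + (½)*(-1/180)*(-179) = -95645/3 + 179/360 = -11477221/360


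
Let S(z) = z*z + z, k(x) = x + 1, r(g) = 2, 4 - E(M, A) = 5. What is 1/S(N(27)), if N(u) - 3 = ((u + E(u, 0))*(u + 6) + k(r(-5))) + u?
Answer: 1/794772 ≈ 1.2582e-6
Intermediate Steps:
E(M, A) = -1 (E(M, A) = 4 - 1*5 = 4 - 5 = -1)
k(x) = 1 + x
N(u) = 6 + u + (-1 + u)*(6 + u) (N(u) = 3 + (((u - 1)*(u + 6) + (1 + 2)) + u) = 3 + (((-1 + u)*(6 + u) + 3) + u) = 3 + ((3 + (-1 + u)*(6 + u)) + u) = 3 + (3 + u + (-1 + u)*(6 + u)) = 6 + u + (-1 + u)*(6 + u))
S(z) = z + z² (S(z) = z² + z = z + z²)
1/S(N(27)) = 1/((27*(6 + 27))*(1 + 27*(6 + 27))) = 1/((27*33)*(1 + 27*33)) = 1/(891*(1 + 891)) = 1/(891*892) = 1/794772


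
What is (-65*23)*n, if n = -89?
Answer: 133055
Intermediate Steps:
(-65*23)*n = -65*23*(-89) = -1495*(-89) = 133055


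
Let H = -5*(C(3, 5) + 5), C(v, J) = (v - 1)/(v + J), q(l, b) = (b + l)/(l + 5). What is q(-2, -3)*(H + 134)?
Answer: -2155/12 ≈ -179.58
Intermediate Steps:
q(l, b) = (b + l)/(5 + l)
C(v, J) = (-1 + v)/(J + v)
H = -105/4 (H = -5*((-1 + 3)/(5 + 3) + 5) = -5*(2/8 + 5) = -5*((⅛)*2 + 5) = -5*(¼ + 5) = -5*21/4 = -105/4 ≈ -26.250)
q(-2, -3)*(H + 134) = ((-3 - 2)/(5 - 2))*(-105/4 + 134) = (-5/3)*(431/4) = ((⅓)*(-5))*(431/4) = -5/3*431/4 = -2155/12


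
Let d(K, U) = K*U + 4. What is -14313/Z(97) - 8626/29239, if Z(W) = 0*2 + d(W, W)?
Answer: -499694345/275226707 ≈ -1.8156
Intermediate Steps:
d(K, U) = 4 + K*U
Z(W) = 4 + W² (Z(W) = 0*2 + (4 + W*W) = 0 + (4 + W²) = 4 + W²)
-14313/Z(97) - 8626/29239 = -14313/(4 + 97²) - 8626/29239 = -14313/(4 + 9409) - 8626*1/29239 = -14313/9413 - 8626/29239 = -499694345/275226707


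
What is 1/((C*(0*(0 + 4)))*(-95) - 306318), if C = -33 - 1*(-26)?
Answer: -1/306318 ≈ -3.2646e-6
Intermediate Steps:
C = -7 (C = -33 + 26 = -7)
1/((C*(0*(0 + 4)))*(-95) - 306318) = 1/(-0*(0 + 4)*(-95) - 306318) = 1/(-0*4*(-95) - 306318) = 1/(-7*0*(-95) - 306318) = 1/(0*(-95) - 306318) = 1/(0 - 306318) = 1/(-306318) = -1/306318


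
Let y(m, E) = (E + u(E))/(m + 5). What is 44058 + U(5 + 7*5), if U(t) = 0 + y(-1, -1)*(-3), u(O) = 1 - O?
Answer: 176229/4 ≈ 44057.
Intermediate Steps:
y(m, E) = 1/(5 + m) (y(m, E) = (E + (1 - E))/(m + 5) = 1/(5 + m))
U(t) = -3/4 (U(t) = 0 - 3/(5 - 1) = 0 - 3/4 = -3/4)
44058 + U(5 + 7*5) = 44058 - 3/4 = 176229/4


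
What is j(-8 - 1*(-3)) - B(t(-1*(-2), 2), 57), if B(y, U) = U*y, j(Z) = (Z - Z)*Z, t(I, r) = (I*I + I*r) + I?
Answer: -570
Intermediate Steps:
t(I, r) = I + I**2 + I*r (t(I, r) = (I**2 + I*r) + I = I + I**2 + I*r)
j(Z) = 0 (j(Z) = 0*Z = 0)
j(-8 - 1*(-3)) - B(t(-1*(-2), 2), 57) = 0 - 57*(-1*(-2))*(1 - 1*(-2) + 2) = 0 - 57*2*(1 + 2 + 2) = 0 - 57*2*5 = 0 - 57*10 = 0 - 1*570 = 0 - 570 = -570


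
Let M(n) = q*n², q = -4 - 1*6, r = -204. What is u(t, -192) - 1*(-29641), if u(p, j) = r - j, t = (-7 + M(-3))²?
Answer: 29629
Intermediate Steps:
q = -10 (q = -4 - 6 = -10)
M(n) = -10*n²
t = 9409 (t = (-7 - 10*(-3)²)² = (-7 - 10*9)² = (-7 - 90)² = (-97)² = 9409)
u(p, j) = -204 - j
u(t, -192) - 1*(-29641) = (-204 - 1*(-192)) - 1*(-29641) = (-204 + 192) + 29641 = -12 + 29641 = 29629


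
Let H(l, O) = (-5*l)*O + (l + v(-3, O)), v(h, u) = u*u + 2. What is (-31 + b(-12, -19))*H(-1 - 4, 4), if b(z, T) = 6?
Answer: -2825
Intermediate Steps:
v(h, u) = 2 + u**2 (v(h, u) = u**2 + 2 = 2 + u**2)
H(l, O) = 2 + l + O**2 - 5*O*l (H(l, O) = (-5*l)*O + (l + (2 + O**2)) = -5*O*l + (2 + l + O**2) = 2 + l + O**2 - 5*O*l)
(-31 + b(-12, -19))*H(-1 - 4, 4) = (-31 + 6)*(2 + (-1 - 4) + 4**2 - 5*4*(-1 - 4)) = -25*(2 - 5 + 16 - 5*4*(-5)) = -25*(2 - 5 + 16 + 100) = -25*113 = -2825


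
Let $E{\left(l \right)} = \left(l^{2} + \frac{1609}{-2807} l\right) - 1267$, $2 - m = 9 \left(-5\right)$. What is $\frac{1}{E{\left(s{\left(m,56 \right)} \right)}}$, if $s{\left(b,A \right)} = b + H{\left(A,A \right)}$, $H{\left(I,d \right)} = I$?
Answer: $\frac{2807}{26057267} \approx 0.00010772$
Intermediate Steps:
$m = 47$ ($m = 2 - 9 \left(-5\right) = 2 - -45 = 2 + 45 = 47$)
$s{\left(b,A \right)} = A + b$ ($s{\left(b,A \right)} = b + A = A + b$)
$E{\left(l \right)} = -1267 + l^{2} - \frac{1609 l}{2807}$ ($E{\left(l \right)} = \left(l^{2} + 1609 \left(- \frac{1}{2807}\right) l\right) - 1267 = \left(l^{2} - \frac{1609 l}{2807}\right) - 1267 = -1267 + l^{2} - \frac{1609 l}{2807}$)
$\frac{1}{E{\left(s{\left(m,56 \right)} \right)}} = \frac{1}{-1267 + \left(56 + 47\right)^{2} - \frac{1609 \left(56 + 47\right)}{2807}} = \frac{1}{-1267 + 103^{2} - \frac{165727}{2807}} = \frac{1}{-1267 + 10609 - \frac{165727}{2807}} = \frac{1}{\frac{26057267}{2807}} = \frac{2807}{26057267}$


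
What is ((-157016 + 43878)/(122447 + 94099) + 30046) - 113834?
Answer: -9072034693/108273 ≈ -83789.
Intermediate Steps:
((-157016 + 43878)/(122447 + 94099) + 30046) - 113834 = (-113138/216546 + 30046) - 113834 = (-113138*1/216546 + 30046) - 113834 = (-56569/108273 + 30046) - 113834 = 3253113989/108273 - 113834 = -9072034693/108273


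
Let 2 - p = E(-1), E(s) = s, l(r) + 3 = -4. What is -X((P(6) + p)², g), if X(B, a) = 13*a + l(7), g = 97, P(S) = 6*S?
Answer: -1254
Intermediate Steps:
l(r) = -7 (l(r) = -3 - 4 = -7)
p = 3 (p = 2 - 1*(-1) = 2 + 1 = 3)
X(B, a) = -7 + 13*a (X(B, a) = 13*a - 7 = -7 + 13*a)
-X((P(6) + p)², g) = -(-7 + 13*97) = -(-7 + 1261) = -1*1254 = -1254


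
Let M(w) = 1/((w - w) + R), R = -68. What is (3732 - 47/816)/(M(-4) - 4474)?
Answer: -3045265/3650796 ≈ -0.83414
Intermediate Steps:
M(w) = -1/68 (M(w) = 1/((w - w) - 68) = 1/(0 - 68) = 1/(-68) = -1/68)
(3732 - 47/816)/(M(-4) - 4474) = (3732 - 47/816)/(-1/68 - 4474) = (3732 - 47*1/816)/(-304233/68) = (3732 - 47/816)*(-68/304233) = (3045265/816)*(-68/304233) = -3045265/3650796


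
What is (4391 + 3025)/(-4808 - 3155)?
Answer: -7416/7963 ≈ -0.93131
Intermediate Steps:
(4391 + 3025)/(-4808 - 3155) = 7416/(-7963) = 7416*(-1/7963) = -7416/7963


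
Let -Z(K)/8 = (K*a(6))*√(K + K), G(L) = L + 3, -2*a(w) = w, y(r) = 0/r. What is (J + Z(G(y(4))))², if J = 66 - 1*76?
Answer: 31204 - 1440*√6 ≈ 27677.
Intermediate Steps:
y(r) = 0
a(w) = -w/2
J = -10 (J = 66 - 76 = -10)
G(L) = 3 + L
Z(K) = 24*√2*K^(3/2) (Z(K) = -8*K*(-½*6)*√(K + K) = -8*K*(-3)*√(2*K) = -8*(-3*K)*√2*√K = -(-24)*√2*K^(3/2) = 24*√2*K^(3/2))
(J + Z(G(y(4))))² = (-10 + 24*√2*(3 + 0)^(3/2))² = (-10 + 24*√2*3^(3/2))² = (-10 + 24*√2*(3*√3))² = (-10 + 72*√6)²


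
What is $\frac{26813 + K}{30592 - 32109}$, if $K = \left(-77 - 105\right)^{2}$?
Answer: $- \frac{59937}{1517} \approx -39.51$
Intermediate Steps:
$K = 33124$ ($K = \left(-182\right)^{2} = 33124$)
$\frac{26813 + K}{30592 - 32109} = \frac{26813 + 33124}{30592 - 32109} = \frac{59937}{-1517} = 59937 \left(- \frac{1}{1517}\right) = - \frac{59937}{1517}$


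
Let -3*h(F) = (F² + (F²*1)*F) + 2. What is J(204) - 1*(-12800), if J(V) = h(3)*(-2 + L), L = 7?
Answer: 38210/3 ≈ 12737.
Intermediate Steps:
h(F) = -⅔ - F²/3 - F³/3 (h(F) = -((F² + (F²*1)*F) + 2)/3 = -((F² + F²*F) + 2)/3 = -((F² + F³) + 2)/3 = -(2 + F² + F³)/3 = -⅔ - F²/3 - F³/3)
J(V) = -190/3 (J(V) = (-⅔ - ⅓*3² - ⅓*3³)*(-2 + 7) = (-⅔ - ⅓*9 - ⅓*27)*5 = (-⅔ - 3 - 9)*5 = -38/3*5 = -190/3)
J(204) - 1*(-12800) = -190/3 - 1*(-12800) = -190/3 + 12800 = 38210/3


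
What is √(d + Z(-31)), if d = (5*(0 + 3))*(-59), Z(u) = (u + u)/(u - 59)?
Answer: I*√198970/15 ≈ 29.737*I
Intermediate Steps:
Z(u) = 2*u/(-59 + u) (Z(u) = (2*u)/(-59 + u) = 2*u/(-59 + u))
d = -885 (d = (5*3)*(-59) = 15*(-59) = -885)
√(d + Z(-31)) = √(-885 + 2*(-31)/(-59 - 31)) = √(-885 + 2*(-31)/(-90)) = √(-885 + 2*(-31)*(-1/90)) = √(-885 + 31/45) = √(-39794/45) = I*√198970/15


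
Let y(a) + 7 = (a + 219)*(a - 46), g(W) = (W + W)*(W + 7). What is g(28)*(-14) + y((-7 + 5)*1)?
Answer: -37863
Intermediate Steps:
g(W) = 2*W*(7 + W) (g(W) = (2*W)*(7 + W) = 2*W*(7 + W))
y(a) = -7 + (-46 + a)*(219 + a) (y(a) = -7 + (a + 219)*(a - 46) = -7 + (219 + a)*(-46 + a) = -7 + (-46 + a)*(219 + a))
g(28)*(-14) + y((-7 + 5)*1) = (2*28*(7 + 28))*(-14) + (-10081 + ((-7 + 5)*1)² + 173*((-7 + 5)*1)) = (2*28*35)*(-14) + (-10081 + (-2*1)² + 173*(-2*1)) = 1960*(-14) + (-10081 + (-2)² + 173*(-2)) = -27440 + (-10081 + 4 - 346) = -27440 - 10423 = -37863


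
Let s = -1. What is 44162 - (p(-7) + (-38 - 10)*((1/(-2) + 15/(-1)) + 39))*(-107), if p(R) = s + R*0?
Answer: -76641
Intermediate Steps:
p(R) = -1 (p(R) = -1 + R*0 = -1 + 0 = -1)
44162 - (p(-7) + (-38 - 10)*((1/(-2) + 15/(-1)) + 39))*(-107) = 44162 - (-1 + (-38 - 10)*((1/(-2) + 15/(-1)) + 39))*(-107) = 44162 - (-1 - 48*((1*(-½) + 15*(-1)) + 39))*(-107) = 44162 - (-1 - 48*((-½ - 15) + 39))*(-107) = 44162 - (-1 - 48*(-31/2 + 39))*(-107) = 44162 - (-1 - 48*47/2)*(-107) = 44162 - (-1 - 1128)*(-107) = 44162 - (-1129)*(-107) = 44162 - 1*120803 = 44162 - 120803 = -76641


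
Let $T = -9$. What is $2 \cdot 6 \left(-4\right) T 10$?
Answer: $4320$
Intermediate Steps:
$2 \cdot 6 \left(-4\right) T 10 = 2 \cdot 6 \left(-4\right) \left(-9\right) 10 = 12 \left(-4\right) \left(-9\right) 10 = \left(-48\right) \left(-9\right) 10 = 432 \cdot 10 = 4320$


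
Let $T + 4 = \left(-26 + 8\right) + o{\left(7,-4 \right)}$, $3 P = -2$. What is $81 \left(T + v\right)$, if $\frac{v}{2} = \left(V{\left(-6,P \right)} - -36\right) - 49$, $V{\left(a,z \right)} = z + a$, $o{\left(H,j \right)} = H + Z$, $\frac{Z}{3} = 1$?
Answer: $-4158$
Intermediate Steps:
$P = - \frac{2}{3}$ ($P = \frac{1}{3} \left(-2\right) = - \frac{2}{3} \approx -0.66667$)
$Z = 3$ ($Z = 3 \cdot 1 = 3$)
$o{\left(H,j \right)} = 3 + H$ ($o{\left(H,j \right)} = H + 3 = 3 + H$)
$V{\left(a,z \right)} = a + z$
$T = -12$ ($T = -4 + \left(\left(-26 + 8\right) + \left(3 + 7\right)\right) = -4 + \left(-18 + 10\right) = -4 - 8 = -12$)
$v = - \frac{118}{3}$ ($v = 2 \left(\left(\left(-6 - \frac{2}{3}\right) - -36\right) - 49\right) = 2 \left(\left(- \frac{20}{3} + 36\right) - 49\right) = 2 \left(\frac{88}{3} - 49\right) = 2 \left(- \frac{59}{3}\right) = - \frac{118}{3} \approx -39.333$)
$81 \left(T + v\right) = 81 \left(-12 - \frac{118}{3}\right) = 81 \left(- \frac{154}{3}\right) = -4158$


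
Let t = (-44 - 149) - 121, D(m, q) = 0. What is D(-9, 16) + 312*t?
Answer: -97968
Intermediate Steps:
t = -314 (t = -193 - 121 = -314)
D(-9, 16) + 312*t = 0 + 312*(-314) = 0 - 97968 = -97968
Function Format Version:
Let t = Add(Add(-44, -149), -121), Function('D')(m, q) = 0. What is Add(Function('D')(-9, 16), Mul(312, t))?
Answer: -97968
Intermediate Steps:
t = -314 (t = Add(-193, -121) = -314)
Add(Function('D')(-9, 16), Mul(312, t)) = Add(0, Mul(312, -314)) = Add(0, -97968) = -97968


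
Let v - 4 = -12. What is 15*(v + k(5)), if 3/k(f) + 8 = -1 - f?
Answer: -1725/14 ≈ -123.21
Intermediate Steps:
v = -8 (v = 4 - 12 = -8)
k(f) = 3/(-9 - f) (k(f) = 3/(-8 + (-1 - f)) = 3/(-9 - f))
15*(v + k(5)) = 15*(-8 - 3/(9 + 5)) = 15*(-8 - 3/14) = 15*(-115/14) = -1725/14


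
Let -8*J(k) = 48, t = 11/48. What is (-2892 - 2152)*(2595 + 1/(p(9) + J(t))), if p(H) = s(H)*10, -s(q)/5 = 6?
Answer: -2002642018/153 ≈ -1.3089e+7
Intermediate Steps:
s(q) = -30 (s(q) = -5*6 = -30)
p(H) = -300 (p(H) = -30*10 = -300)
t = 11/48 (t = 11*(1/48) = 11/48 ≈ 0.22917)
J(k) = -6 (J(k) = -⅛*48 = -6)
(-2892 - 2152)*(2595 + 1/(p(9) + J(t))) = (-2892 - 2152)*(2595 + 1/(-300 - 6)) = -5044*(2595 + 1/(-306)) = -5044*(2595 - 1/306) = -5044*794069/306 = -2002642018/153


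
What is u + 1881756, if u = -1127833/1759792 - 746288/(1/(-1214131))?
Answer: 1594535700968995495/1759792 ≈ 9.0609e+11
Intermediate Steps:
u = 1594532389469840743/1759792 (u = -1127833*1/1759792 - 746288/(-1/1214131) = -1127833/1759792 - 746288*(-1214131) = -1127833/1759792 + 906091395728 = 1594532389469840743/1759792 ≈ 9.0609e+11)
u + 1881756 = 1594532389469840743/1759792 + 1881756 = 1594535700968995495/1759792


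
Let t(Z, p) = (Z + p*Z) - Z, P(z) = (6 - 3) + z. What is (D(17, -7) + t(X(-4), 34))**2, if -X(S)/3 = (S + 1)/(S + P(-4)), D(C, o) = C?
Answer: 48841/25 ≈ 1953.6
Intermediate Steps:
P(z) = 3 + z
X(S) = -3*(1 + S)/(-1 + S) (X(S) = -3*(S + 1)/(S + (3 - 4)) = -3*(1 + S)/(S - 1) = -3*(1 + S)/(-1 + S))
t(Z, p) = Z*p (t(Z, p) = (Z + Z*p) - Z = Z*p)
(D(17, -7) + t(X(-4), 34))**2 = (17 + (3*(-1 - 1*(-4))/(-1 - 4))*34)**2 = (17 + (3*(-1 + 4)/(-5))*34)**2 = (17 + (3*(-1/5)*3)*34)**2 = (17 - 9/5*34)**2 = (17 - 306/5)**2 = (-221/5)**2 = 48841/25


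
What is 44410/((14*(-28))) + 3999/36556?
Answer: -50683886/447811 ≈ -113.18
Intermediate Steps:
44410/((14*(-28))) + 3999/36556 = 44410/(-392) + 3999*(1/36556) = 44410*(-1/392) + 3999/36556 = -22205/196 + 3999/36556 = -50683886/447811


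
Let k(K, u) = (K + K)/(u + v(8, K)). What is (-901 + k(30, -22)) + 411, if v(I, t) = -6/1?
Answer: -3445/7 ≈ -492.14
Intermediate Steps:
v(I, t) = -6 (v(I, t) = -6*1 = -6)
k(K, u) = 2*K/(-6 + u) (k(K, u) = (K + K)/(u - 6) = (2*K)/(-6 + u) = 2*K/(-6 + u))
(-901 + k(30, -22)) + 411 = (-901 + 2*30/(-6 - 22)) + 411 = (-901 + 2*30/(-28)) + 411 = (-901 + 2*30*(-1/28)) + 411 = (-901 - 15/7) + 411 = -6322/7 + 411 = -3445/7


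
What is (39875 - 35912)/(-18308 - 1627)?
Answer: -1321/6645 ≈ -0.19880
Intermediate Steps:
(39875 - 35912)/(-18308 - 1627) = 3963/(-19935) = 3963*(-1/19935) = -1321/6645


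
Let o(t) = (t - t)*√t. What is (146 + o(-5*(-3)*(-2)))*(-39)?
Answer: -5694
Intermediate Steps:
o(t) = 0 (o(t) = 0*√t = 0)
(146 + o(-5*(-3)*(-2)))*(-39) = (146 + 0)*(-39) = 146*(-39) = -5694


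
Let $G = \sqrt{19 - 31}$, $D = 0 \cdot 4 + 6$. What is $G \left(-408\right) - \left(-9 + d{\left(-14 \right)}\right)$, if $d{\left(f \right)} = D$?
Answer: $3 - 816 i \sqrt{3} \approx 3.0 - 1413.4 i$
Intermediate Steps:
$D = 6$ ($D = 0 + 6 = 6$)
$d{\left(f \right)} = 6$
$G = 2 i \sqrt{3}$ ($G = \sqrt{-12} = 2 i \sqrt{3} \approx 3.4641 i$)
$G \left(-408\right) - \left(-9 + d{\left(-14 \right)}\right) = 2 i \sqrt{3} \left(-408\right) + \left(9 - 6\right) = - 816 i \sqrt{3} + \left(9 - 6\right) = - 816 i \sqrt{3} + 3 = 3 - 816 i \sqrt{3}$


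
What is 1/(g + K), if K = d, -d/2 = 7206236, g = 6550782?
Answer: -1/7861690 ≈ -1.2720e-7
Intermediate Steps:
d = -14412472 (d = -2*7206236 = -14412472)
K = -14412472
1/(g + K) = 1/(6550782 - 14412472) = 1/(-7861690) = -1/7861690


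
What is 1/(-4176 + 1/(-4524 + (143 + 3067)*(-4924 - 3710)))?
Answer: -27719664/115757316865 ≈ -0.00023946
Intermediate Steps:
1/(-4176 + 1/(-4524 + (143 + 3067)*(-4924 - 3710))) = 1/(-4176 + 1/(-4524 + 3210*(-8634))) = 1/(-4176 + 1/(-4524 - 27715140)) = 1/(-4176 + 1/(-27719664)) = 1/(-4176 - 1/27719664) = 1/(-115757316865/27719664) = -27719664/115757316865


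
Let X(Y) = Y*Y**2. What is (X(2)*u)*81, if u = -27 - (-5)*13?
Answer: 24624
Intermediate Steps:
X(Y) = Y**3
u = 38 (u = -27 - 1*(-65) = -27 + 65 = 38)
(X(2)*u)*81 = (2**3*38)*81 = (8*38)*81 = 304*81 = 24624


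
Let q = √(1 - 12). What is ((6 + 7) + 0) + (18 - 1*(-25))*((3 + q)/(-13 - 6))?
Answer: 118/19 - 43*I*√11/19 ≈ 6.2105 - 7.506*I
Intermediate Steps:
q = I*√11 (q = √(-11) = I*√11 ≈ 3.3166*I)
((6 + 7) + 0) + (18 - 1*(-25))*((3 + q)/(-13 - 6)) = ((6 + 7) + 0) + (18 - 1*(-25))*((3 + I*√11)/(-13 - 6)) = (13 + 0) + (18 + 25)*((3 + I*√11)/(-19)) = 13 + 43*((3 + I*√11)*(-1/19)) = 13 + 43*(-3/19 - I*√11/19) = 13 + (-129/19 - 43*I*√11/19) = 118/19 - 43*I*√11/19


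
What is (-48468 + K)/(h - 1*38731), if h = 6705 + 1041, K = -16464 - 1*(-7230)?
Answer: 57702/30985 ≈ 1.8623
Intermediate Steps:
K = -9234 (K = -16464 + 7230 = -9234)
h = 7746
(-48468 + K)/(h - 1*38731) = (-48468 - 9234)/(7746 - 1*38731) = -57702/(7746 - 38731) = -57702/(-30985) = -57702*(-1/30985) = 57702/30985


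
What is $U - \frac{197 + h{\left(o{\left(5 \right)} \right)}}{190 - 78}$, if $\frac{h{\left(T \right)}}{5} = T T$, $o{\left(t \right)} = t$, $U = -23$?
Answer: $- \frac{207}{8} \approx -25.875$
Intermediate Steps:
$h{\left(T \right)} = 5 T^{2}$ ($h{\left(T \right)} = 5 T T = 5 T^{2}$)
$U - \frac{197 + h{\left(o{\left(5 \right)} \right)}}{190 - 78} = -23 - \frac{197 + 5 \cdot 5^{2}}{190 - 78} = -23 - \frac{197 + 5 \cdot 25}{112} = -23 - \left(197 + 125\right) \frac{1}{112} = -23 - 322 \cdot \frac{1}{112} = -23 - \frac{23}{8} = - \frac{207}{8}$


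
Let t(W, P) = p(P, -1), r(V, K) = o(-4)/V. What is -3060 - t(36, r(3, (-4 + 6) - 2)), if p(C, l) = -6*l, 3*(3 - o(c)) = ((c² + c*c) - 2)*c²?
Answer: -3066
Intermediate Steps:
o(c) = 3 - c²*(-2 + 2*c²)/3 (o(c) = 3 - ((c² + c*c) - 2)*c²/3 = 3 - ((c² + c²) - 2)*c²/3 = 3 - (2*c² - 2)*c²/3 = 3 - (-2 + 2*c²)*c²/3 = 3 - c²*(-2 + 2*c²)/3)
r(V, K) = -157/V (r(V, K) = (3 - ⅔*(-4)⁴ + (⅔)*(-4)²)/V = (3 - ⅔*256 + (⅔)*16)/V = (3 - 512/3 + 32/3)/V = -157/V)
t(W, P) = 6 (t(W, P) = -6*(-1) = 6)
-3060 - t(36, r(3, (-4 + 6) - 2)) = -3060 - 1*6 = -3060 - 6 = -3066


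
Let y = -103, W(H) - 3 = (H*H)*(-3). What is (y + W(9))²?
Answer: 117649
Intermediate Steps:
W(H) = 3 - 3*H² (W(H) = 3 + (H*H)*(-3) = 3 + H²*(-3) = 3 - 3*H²)
(y + W(9))² = (-103 + (3 - 3*9²))² = (-103 + (3 - 3*81))² = (-103 + (3 - 243))² = (-103 - 240)² = (-343)² = 117649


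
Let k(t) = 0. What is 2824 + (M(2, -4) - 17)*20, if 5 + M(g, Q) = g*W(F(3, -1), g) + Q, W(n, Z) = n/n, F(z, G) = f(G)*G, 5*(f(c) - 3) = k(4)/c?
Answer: 2344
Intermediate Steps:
f(c) = 3 (f(c) = 3 + (0/c)/5 = 3 + (⅕)*0 = 3 + 0 = 3)
F(z, G) = 3*G
W(n, Z) = 1
M(g, Q) = -5 + Q + g (M(g, Q) = -5 + (g*1 + Q) = -5 + (g + Q) = -5 + (Q + g) = -5 + Q + g)
2824 + (M(2, -4) - 17)*20 = 2824 + ((-5 - 4 + 2) - 17)*20 = 2824 + (-7 - 17)*20 = 2824 - 24*20 = 2824 - 480 = 2344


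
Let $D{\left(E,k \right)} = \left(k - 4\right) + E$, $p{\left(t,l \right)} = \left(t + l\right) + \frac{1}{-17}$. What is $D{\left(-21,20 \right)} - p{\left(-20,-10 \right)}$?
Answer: $\frac{426}{17} \approx 25.059$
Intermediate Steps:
$p{\left(t,l \right)} = - \frac{1}{17} + l + t$ ($p{\left(t,l \right)} = \left(l + t\right) - \frac{1}{17} = - \frac{1}{17} + l + t$)
$D{\left(E,k \right)} = -4 + E + k$ ($D{\left(E,k \right)} = \left(-4 + k\right) + E = -4 + E + k$)
$D{\left(-21,20 \right)} - p{\left(-20,-10 \right)} = \left(-4 - 21 + 20\right) - \left(- \frac{1}{17} - 10 - 20\right) = -5 - - \frac{511}{17} = -5 + \frac{511}{17} = \frac{426}{17}$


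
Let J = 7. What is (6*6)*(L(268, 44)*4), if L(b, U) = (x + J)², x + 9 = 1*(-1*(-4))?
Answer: 576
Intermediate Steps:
x = -5 (x = -9 + 1*(-1*(-4)) = -9 + 1*4 = -9 + 4 = -5)
L(b, U) = 4 (L(b, U) = (-5 + 7)² = 2² = 4)
(6*6)*(L(268, 44)*4) = (6*6)*(4*4) = 36*16 = 576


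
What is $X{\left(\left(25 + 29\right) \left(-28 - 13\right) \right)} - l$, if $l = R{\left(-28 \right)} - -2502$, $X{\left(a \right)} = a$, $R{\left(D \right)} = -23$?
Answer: $-4693$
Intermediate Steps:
$l = 2479$ ($l = -23 - -2502 = -23 + 2502 = 2479$)
$X{\left(\left(25 + 29\right) \left(-28 - 13\right) \right)} - l = \left(25 + 29\right) \left(-28 - 13\right) - 2479 = 54 \left(-41\right) - 2479 = -2214 - 2479 = -4693$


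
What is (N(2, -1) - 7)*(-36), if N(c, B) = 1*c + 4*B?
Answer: 324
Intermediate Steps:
N(c, B) = c + 4*B
(N(2, -1) - 7)*(-36) = ((2 + 4*(-1)) - 7)*(-36) = ((2 - 4) - 7)*(-36) = (-2 - 7)*(-36) = -9*(-36) = 324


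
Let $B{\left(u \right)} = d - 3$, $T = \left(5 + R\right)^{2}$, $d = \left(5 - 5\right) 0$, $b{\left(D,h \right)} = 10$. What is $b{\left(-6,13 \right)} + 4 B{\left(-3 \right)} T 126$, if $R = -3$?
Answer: $-6038$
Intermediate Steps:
$d = 0$ ($d = 0 \cdot 0 = 0$)
$T = 4$ ($T = \left(5 - 3\right)^{2} = 2^{2} = 4$)
$B{\left(u \right)} = -3$ ($B{\left(u \right)} = 0 - 3 = -3$)
$b{\left(-6,13 \right)} + 4 B{\left(-3 \right)} T 126 = 10 + 4 \left(-3\right) 4 \cdot 126 = 10 + \left(-12\right) 4 \cdot 126 = 10 - 6048 = -6038$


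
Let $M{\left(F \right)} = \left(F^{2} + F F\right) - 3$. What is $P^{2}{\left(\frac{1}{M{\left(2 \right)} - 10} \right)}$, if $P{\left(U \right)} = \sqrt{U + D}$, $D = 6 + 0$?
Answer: $\frac{29}{5} \approx 5.8$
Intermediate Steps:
$D = 6$
$M{\left(F \right)} = -3 + 2 F^{2}$ ($M{\left(F \right)} = \left(F^{2} + F^{2}\right) - 3 = 2 F^{2} - 3 = -3 + 2 F^{2}$)
$P{\left(U \right)} = \sqrt{6 + U}$ ($P{\left(U \right)} = \sqrt{U + 6} = \sqrt{6 + U}$)
$P^{2}{\left(\frac{1}{M{\left(2 \right)} - 10} \right)} = \left(\sqrt{6 + \frac{1}{\left(-3 + 2 \cdot 2^{2}\right) - 10}}\right)^{2} = \left(\sqrt{6 + \frac{1}{\left(-3 + 2 \cdot 4\right) - 10}}\right)^{2} = \left(\sqrt{6 + \frac{1}{\left(-3 + 8\right) - 10}}\right)^{2} = \left(\sqrt{6 + \frac{1}{5 - 10}}\right)^{2} = \left(\sqrt{6 + \frac{1}{-5}}\right)^{2} = \left(\sqrt{6 - \frac{1}{5}}\right)^{2} = \left(\sqrt{\frac{29}{5}}\right)^{2} = \left(\frac{\sqrt{145}}{5}\right)^{2} = \frac{29}{5}$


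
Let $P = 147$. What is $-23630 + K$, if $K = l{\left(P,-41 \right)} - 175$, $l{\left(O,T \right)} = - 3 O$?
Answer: $-24246$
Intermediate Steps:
$K = -616$ ($K = \left(-3\right) 147 - 175 = -441 - 175 = -616$)
$-23630 + K = -23630 - 616 = -24246$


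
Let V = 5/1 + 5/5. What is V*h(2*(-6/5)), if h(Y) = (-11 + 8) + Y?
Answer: -162/5 ≈ -32.400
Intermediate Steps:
h(Y) = -3 + Y
V = 6 (V = 5*1 + 5*(⅕) = 5 + 1 = 6)
V*h(2*(-6/5)) = 6*(-3 + 2*(-6/5)) = 6*(-3 - 12/5) = 6*(-27/5) = -162/5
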